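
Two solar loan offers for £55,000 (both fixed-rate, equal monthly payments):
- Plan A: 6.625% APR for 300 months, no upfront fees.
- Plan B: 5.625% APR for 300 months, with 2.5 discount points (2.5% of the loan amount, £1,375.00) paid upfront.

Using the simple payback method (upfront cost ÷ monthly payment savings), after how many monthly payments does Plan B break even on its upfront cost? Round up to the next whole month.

41 months

Plan A: at 6.625% the monthly rate is 0.0055208, so the payment is 55,000 × 0.0055208 / (1 − 1.0055208^−300) = £375.67.
Plan B: monthly rate = 5.625%/12 = 0.0046875; payment = 55,000 × 0.0046875 / (1 − (1+0.0046875)^−300) = £341.87.
Monthly savings = £375.67 − £341.87 = £33.80.
Break-even = £1,375.00 / £33.80 = 40.68 → 41 months.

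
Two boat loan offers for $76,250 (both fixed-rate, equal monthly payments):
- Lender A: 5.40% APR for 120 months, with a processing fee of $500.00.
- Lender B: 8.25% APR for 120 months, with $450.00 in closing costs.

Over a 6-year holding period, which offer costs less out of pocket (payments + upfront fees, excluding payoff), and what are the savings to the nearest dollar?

Lender A by $7,977

Lender A: at 5.40% the monthly rate is 0.0045000, so the payment is 76,250 × 0.0045000 / (1 − 1.0045000^−120) = $823.74.
Lender B: monthly rate = 8.25%/12 = 0.0068750; payment = 76,250 × 0.0068750 / (1 − (1+0.0068750)^−120) = $935.23.
Over 72 months: Lender A costs 72 × $823.74 + $500.00 = $59,809.28; Lender B costs 72 × $935.23 + $450.00 = $67,786.56.
Lender A is cheaper by $67,786.56 − $59,809.28 = $7,977.28.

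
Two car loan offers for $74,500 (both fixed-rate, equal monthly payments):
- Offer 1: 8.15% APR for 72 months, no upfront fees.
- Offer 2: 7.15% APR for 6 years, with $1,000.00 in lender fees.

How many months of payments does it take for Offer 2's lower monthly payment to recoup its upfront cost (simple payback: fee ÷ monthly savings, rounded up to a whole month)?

28 months

Offer 1: monthly rate = 8.15%/12 = 0.0067917; payment = 74,500 × 0.0067917 / (1 − (1+0.0067917)^−72) = $1,311.69.
Offer 2: monthly rate = 7.15%/12 = 0.0059583; payment = 74,500 × 0.0059583 / (1 − (1+0.0059583)^−72) = $1,275.52.
Monthly savings = $1,311.69 − $1,275.52 = $36.17.
Break-even = $1,000.00 / $36.17 = 27.65 → 28 months.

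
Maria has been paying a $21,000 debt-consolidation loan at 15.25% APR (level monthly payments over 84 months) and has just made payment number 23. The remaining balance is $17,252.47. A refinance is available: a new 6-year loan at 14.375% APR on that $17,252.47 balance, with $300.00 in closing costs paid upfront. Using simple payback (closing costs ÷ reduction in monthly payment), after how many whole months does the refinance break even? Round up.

Current payment = 21,000 × 15.25%/12 / (1 − (1+0.0127083)^−84) = $408.18.
Refinanced payment = 17,252.47 × 0.0119792 / (1 − (1+0.0119792)^−72) = $358.97.
Monthly savings = $408.18 − $358.97 = $49.21.
Break-even = $300.00 / $49.21 = 6.10 → 7 months.

7 months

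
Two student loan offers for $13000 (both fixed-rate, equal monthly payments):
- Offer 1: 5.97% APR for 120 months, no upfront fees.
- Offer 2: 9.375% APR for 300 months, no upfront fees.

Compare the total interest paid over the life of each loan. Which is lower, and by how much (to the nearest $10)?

Offer 1 by $16,440

Offer 1: at 5.97% the monthly rate is 0.0049750, so the payment is 13,000 × 0.0049750 / (1 − 1.0049750^−120) = $144.13.
Total interest on Offer 1 = 120 × $144.13 − $13,000 = $4,295.60.
Offer 2: at 9.375% the monthly rate is 0.0078125, so the payment is 13,000 × 0.0078125 / (1 − 1.0078125^−300) = $112.45.
Total interest on Offer 2 = 300 × $112.45 − $13,000 = $20,735.00.
Offer 1 is lower by $16,439.40.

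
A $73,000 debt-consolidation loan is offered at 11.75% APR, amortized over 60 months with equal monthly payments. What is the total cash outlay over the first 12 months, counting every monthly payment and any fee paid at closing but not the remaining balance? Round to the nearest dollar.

Monthly rate = 11.75%/12 = 0.0097917; payment = 73,000 × 0.0097917 / (1 − (1+0.0097917)^−60) = $1,614.64.
Total outlay = 12 × $1,614.64 = $19,375.68.

$19,376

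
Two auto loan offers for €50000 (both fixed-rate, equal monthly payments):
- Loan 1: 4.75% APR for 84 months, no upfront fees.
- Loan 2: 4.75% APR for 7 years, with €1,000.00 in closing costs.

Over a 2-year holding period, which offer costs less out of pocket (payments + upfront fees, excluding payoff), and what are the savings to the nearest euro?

Loan 1: at 4.75% the monthly rate is 0.0039583, so the payment is 50,000 × 0.0039583 / (1 − 1.0039583^−84) = €700.84.
Loan 2: monthly rate = 4.75%/12 = 0.0039583; payment = 50,000 × 0.0039583 / (1 − (1+0.0039583)^−84) = €700.84.
Over 24 months: Loan 1 costs 24 × €700.84 = €16,820.16; Loan 2 costs 24 × €700.84 + €1,000.00 = €17,820.16.
Loan 1 is cheaper by €17,820.16 − €16,820.16 = €1,000.00.

Loan 1 by €1,000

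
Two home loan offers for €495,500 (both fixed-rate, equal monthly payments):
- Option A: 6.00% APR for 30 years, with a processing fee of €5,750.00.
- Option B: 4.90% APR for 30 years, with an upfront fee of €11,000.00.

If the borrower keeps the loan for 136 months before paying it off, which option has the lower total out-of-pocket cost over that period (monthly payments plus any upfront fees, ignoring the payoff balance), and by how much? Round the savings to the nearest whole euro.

Option B by €41,129

Option A: at 6.00% the monthly rate is 0.0050000, so the payment is 495,500 × 0.0050000 / (1 − 1.0050000^−360) = €2,970.77.
Option B: at 4.90% the monthly rate is 0.0040833, so the payment is 495,500 × 0.0040833 / (1 − 1.0040833^−360) = €2,629.75.
Over 136 months: Option A costs 136 × €2,970.77 + €5,750.00 = €409,774.72; Option B costs 136 × €2,629.75 + €11,000.00 = €368,646.00.
Option B is cheaper by €409,774.72 − €368,646.00 = €41,128.72.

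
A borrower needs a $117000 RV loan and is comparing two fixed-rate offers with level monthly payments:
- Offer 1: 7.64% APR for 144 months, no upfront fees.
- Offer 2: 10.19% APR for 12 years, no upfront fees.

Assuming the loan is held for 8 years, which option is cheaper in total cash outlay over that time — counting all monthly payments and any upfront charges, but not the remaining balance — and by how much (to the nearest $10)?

Offer 1: at 7.64% the monthly rate is 0.0063667, so the payment is 117,000 × 0.0063667 / (1 − 1.0063667^−144) = $1,243.49.
Offer 2: monthly rate = 10.19%/12 = 0.0084917; payment = 117,000 × 0.0084917 / (1 − (1+0.0084917)^−144) = $1,411.11.
Over 96 months: Offer 1 costs 96 × $1,243.49 = $119,375.04; Offer 2 costs 96 × $1,411.11 = $135,466.56.
Offer 1 is cheaper by $135,466.56 − $119,375.04 = $16,091.52.

Offer 1 by $16,090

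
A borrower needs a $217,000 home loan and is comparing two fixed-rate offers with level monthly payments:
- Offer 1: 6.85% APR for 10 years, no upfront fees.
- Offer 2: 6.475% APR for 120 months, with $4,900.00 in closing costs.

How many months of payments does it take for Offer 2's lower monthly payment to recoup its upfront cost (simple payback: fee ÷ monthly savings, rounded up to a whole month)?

118 months

Offer 1: at 6.85% the monthly rate is 0.0057083, so the payment is 217,000 × 0.0057083 / (1 − 1.0057083^−120) = $2,502.81.
Offer 2: at 6.475% the monthly rate is 0.0053958, so the payment is 217,000 × 0.0053958 / (1 − 1.0053958^−120) = $2,461.23.
Monthly savings = $2,502.81 − $2,461.23 = $41.58.
Break-even = $4,900.00 / $41.58 = 117.85 → 118 months.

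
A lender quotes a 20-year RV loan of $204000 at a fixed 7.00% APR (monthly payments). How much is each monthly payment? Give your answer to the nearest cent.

$1,581.61

Monthly rate = 7%/12 = 0.0058333; payment = 204,000 × 0.0058333 / (1 − (1+0.0058333)^−240) = $1,581.61.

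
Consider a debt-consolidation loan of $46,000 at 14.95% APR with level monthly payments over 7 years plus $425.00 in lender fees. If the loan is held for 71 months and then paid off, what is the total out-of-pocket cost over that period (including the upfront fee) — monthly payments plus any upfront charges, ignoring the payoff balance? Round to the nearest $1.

At 14.95% the monthly rate is 0.0124583, so the payment is 46,000 × 0.0124583 / (1 − 1.0124583^−84) = $886.36.
Total outlay = 71 × $886.36 + $425.00 = $63,356.56.

$63,357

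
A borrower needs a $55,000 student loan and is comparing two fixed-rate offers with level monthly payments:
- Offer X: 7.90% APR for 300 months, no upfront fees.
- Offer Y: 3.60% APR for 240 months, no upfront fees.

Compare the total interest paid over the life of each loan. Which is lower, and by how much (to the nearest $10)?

Offer X: monthly rate = 7.9%/12 = 0.0065833; payment = 55,000 × 0.0065833 / (1 − (1+0.0065833)^−300) = $420.86.
Total interest on Offer X = 300 × $420.86 − $55,000 = $71,258.00.
Offer Y: at 3.60% the monthly rate is 0.0030000, so the payment is 55,000 × 0.0030000 / (1 − 1.0030000^−240) = $321.81.
Total interest on Offer Y = 240 × $321.81 − $55,000 = $22,234.40.
Offer Y is lower by $49,023.60.

Offer Y by $49,020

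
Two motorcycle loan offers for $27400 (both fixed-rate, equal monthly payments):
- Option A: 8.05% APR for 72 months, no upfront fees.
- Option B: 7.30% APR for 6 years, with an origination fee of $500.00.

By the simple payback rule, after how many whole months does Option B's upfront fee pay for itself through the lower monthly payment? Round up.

51 months

Option A: at 8.05% the monthly rate is 0.0067083, so the payment is 27,400 × 0.0067083 / (1 − 1.0067083^−72) = $481.08.
Option B: monthly rate = 7.3%/12 = 0.0060833; payment = 27,400 × 0.0060833 / (1 − (1+0.0060833)^−72) = $471.10.
Monthly savings = $481.08 − $471.10 = $9.98.
Break-even = $500.00 / $9.98 = 50.10 → 51 months.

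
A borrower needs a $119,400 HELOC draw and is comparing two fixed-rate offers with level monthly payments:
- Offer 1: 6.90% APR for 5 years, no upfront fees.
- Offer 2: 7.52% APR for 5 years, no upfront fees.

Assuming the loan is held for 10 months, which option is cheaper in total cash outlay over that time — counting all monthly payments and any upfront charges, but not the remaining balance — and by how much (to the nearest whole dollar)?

Offer 1: monthly rate = 6.9%/12 = 0.0057500; payment = 119,400 × 0.0057500 / (1 − (1+0.0057500)^−60) = $2,358.63.
Offer 2: at 7.52% the monthly rate is 0.0062667, so the payment is 119,400 × 0.0062667 / (1 − 1.0062667^−60) = $2,393.67.
Over 10 months: Offer 1 costs 10 × $2,358.63 = $23,586.30; Offer 2 costs 10 × $2,393.67 = $23,936.70.
Offer 1 is cheaper by $23,936.70 − $23,586.30 = $350.40.

Offer 1 by $350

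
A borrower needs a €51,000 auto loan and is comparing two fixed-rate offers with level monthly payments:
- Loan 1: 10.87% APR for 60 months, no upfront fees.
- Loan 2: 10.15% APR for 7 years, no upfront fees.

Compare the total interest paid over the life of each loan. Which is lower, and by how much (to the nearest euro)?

Loan 1 by €5,118

Loan 1: monthly rate = 10.87%/12 = 0.0090583; payment = 51,000 × 0.0090583 / (1 − (1+0.0090583)^−60) = €1,105.56.
Total interest on Loan 1 = 60 × €1,105.56 − €51,000 = €15,333.60.
Loan 2: at 10.15% the monthly rate is 0.0084583, so the payment is 51,000 × 0.0084583 / (1 − 1.0084583^−84) = €850.62.
Total interest on Loan 2 = 84 × €850.62 − €51,000 = €20,452.08.
Loan 1 is lower by €5,118.48.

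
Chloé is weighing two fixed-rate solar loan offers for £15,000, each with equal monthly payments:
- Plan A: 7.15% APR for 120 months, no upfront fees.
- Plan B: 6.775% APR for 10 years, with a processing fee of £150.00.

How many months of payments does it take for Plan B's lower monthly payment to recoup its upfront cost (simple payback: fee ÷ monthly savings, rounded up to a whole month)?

52 months

Plan A: monthly rate = 7.15%/12 = 0.0059583; payment = 15,000 × 0.0059583 / (1 − (1+0.0059583)^−120) = £175.32.
Plan B: monthly rate = 6.775%/12 = 0.0056458; payment = 15,000 × 0.0056458 / (1 − (1+0.0056458)^−120) = £172.43.
Monthly savings = £175.32 − £172.43 = £2.89.
Break-even = £150.00 / £2.89 = 51.90 → 52 months.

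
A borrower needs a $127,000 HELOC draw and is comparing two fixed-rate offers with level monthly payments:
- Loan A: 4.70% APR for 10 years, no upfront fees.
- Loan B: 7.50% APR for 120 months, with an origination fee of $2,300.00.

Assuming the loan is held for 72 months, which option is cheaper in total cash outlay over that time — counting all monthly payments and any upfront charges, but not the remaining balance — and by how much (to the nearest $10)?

Loan A: monthly rate = 4.7%/12 = 0.0039167; payment = 127,000 × 0.0039167 / (1 − (1+0.0039167)^−120) = $1,328.49.
Loan B: monthly rate = 7.5%/12 = 0.0062500; payment = 127,000 × 0.0062500 / (1 − (1+0.0062500)^−120) = $1,507.51.
Over 72 months: Loan A costs 72 × $1,328.49 = $95,651.28; Loan B costs 72 × $1,507.51 + $2,300.00 = $110,840.72.
Loan A is cheaper by $110,840.72 − $95,651.28 = $15,189.44.

Loan A by $15,190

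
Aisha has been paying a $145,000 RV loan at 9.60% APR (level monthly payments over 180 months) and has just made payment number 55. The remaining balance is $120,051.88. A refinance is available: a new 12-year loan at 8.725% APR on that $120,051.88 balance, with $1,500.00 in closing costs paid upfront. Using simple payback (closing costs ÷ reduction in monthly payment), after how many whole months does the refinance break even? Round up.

9 months

Current payment = 145,000 × 9.6%/12 / (1 − (1+0.0080000)^−180) = $1,522.89.
Refinanced payment = 120,051.88 × 0.0072708 / (1 − (1+0.0072708)^−144) = $1,347.70.
Monthly savings = $1,522.89 − $1,347.70 = $175.19.
Break-even = $1,500.00 / $175.19 = 8.56 → 9 months.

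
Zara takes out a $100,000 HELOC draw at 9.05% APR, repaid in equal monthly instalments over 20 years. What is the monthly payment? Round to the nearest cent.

$902.94

Monthly rate = 9.05%/12 = 0.0075417; payment = 100,000 × 0.0075417 / (1 − (1+0.0075417)^−240) = $902.94.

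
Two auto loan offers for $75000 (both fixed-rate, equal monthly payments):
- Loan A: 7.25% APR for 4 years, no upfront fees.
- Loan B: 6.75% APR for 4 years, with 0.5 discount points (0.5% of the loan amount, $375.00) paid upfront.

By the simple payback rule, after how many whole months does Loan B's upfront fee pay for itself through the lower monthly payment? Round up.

Loan A: monthly rate = 7.25%/12 = 0.0060417; payment = 75,000 × 0.0060417 / (1 − (1+0.0060417)^−48) = $1,804.68.
Loan B: at 6.75% the monthly rate is 0.0056250, so the payment is 75,000 × 0.0056250 / (1 − 1.0056250^−48) = $1,787.28.
Monthly savings = $1,804.68 − $1,787.28 = $17.40.
Break-even = $375.00 / $17.40 = 21.55 → 22 months.

22 months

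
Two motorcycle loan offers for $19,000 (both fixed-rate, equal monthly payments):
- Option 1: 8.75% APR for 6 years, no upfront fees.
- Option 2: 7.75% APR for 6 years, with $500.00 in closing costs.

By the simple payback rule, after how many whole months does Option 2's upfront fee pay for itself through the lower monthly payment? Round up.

54 months

Option 1: monthly rate = 8.75%/12 = 0.0072917; payment = 19,000 × 0.0072917 / (1 − (1+0.0072917)^−72) = $340.13.
Option 2: at 7.75% the monthly rate is 0.0064583, so the payment is 19,000 × 0.0064583 / (1 − 1.0064583^−72) = $330.82.
Monthly savings = $340.13 − $330.82 = $9.31.
Break-even = $500.00 / $9.31 = 53.71 → 54 months.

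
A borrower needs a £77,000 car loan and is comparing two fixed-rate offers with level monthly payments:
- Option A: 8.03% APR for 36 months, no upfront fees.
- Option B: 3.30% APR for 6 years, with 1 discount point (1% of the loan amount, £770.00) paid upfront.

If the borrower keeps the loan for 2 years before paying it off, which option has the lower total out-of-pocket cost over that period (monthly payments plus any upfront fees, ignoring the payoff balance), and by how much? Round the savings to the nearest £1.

Option B by £28,839

Option A: at 8.03% the monthly rate is 0.0066917, so the payment is 77,000 × 0.0066917 / (1 − 1.0066917^−36) = £2,413.97.
Option B: monthly rate = 3.3%/12 = 0.0027500; payment = 77,000 × 0.0027500 / (1 − (1+0.0027500)^−72) = £1,180.28.
Over 24 months: Option A costs 24 × £2,413.97 = £57,935.28; Option B costs 24 × £1,180.28 + £770.00 = £29,096.72.
Option B is cheaper by £57,935.28 − £29,096.72 = £28,838.56.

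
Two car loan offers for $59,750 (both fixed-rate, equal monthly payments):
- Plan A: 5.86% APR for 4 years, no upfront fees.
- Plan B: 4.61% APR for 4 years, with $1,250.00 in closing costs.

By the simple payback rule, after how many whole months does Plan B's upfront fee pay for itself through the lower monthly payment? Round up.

Plan A: at 5.86% the monthly rate is 0.0048833, so the payment is 59,750 × 0.0048833 / (1 − 1.0048833^−48) = $1,399.40.
Plan B: at 4.61% the monthly rate is 0.0038417, so the payment is 59,750 × 0.0038417 / (1 − 1.0038417^−48) = $1,365.47.
Monthly savings = $1,399.40 − $1,365.47 = $33.93.
Break-even = $1,250.00 / $33.93 = 36.84 → 37 months.

37 months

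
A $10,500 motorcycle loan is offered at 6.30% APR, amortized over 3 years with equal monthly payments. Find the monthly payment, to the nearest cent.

$320.86

At 6.30% the monthly rate is 0.0052500, so the payment is 10,500 × 0.0052500 / (1 − 1.0052500^−36) = $320.86.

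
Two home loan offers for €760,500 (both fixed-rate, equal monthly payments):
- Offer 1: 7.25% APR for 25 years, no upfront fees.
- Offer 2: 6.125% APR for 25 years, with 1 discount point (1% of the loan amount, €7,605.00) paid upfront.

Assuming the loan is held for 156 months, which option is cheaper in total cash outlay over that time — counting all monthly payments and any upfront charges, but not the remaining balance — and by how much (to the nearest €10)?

Offer 1: at 7.25% the monthly rate is 0.0060417, so the payment is 760,500 × 0.0060417 / (1 − 1.0060417^−300) = €5,496.95.
Offer 2: monthly rate = 6.125%/12 = 0.0051042; payment = 760,500 × 0.0051042 / (1 − (1+0.0051042)^−300) = €4,958.19.
Over 156 months: Offer 1 costs 156 × €5,496.95 = €857,524.20; Offer 2 costs 156 × €4,958.19 + €7,605.00 = €781,082.64.
Offer 2 is cheaper by €857,524.20 − €781,082.64 = €76,441.56.

Offer 2 by €76,440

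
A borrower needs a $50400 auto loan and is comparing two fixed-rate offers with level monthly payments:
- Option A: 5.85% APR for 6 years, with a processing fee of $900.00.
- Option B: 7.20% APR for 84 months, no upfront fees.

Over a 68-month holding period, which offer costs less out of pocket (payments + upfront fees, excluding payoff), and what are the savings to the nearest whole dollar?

Option A: at 5.85% the monthly rate is 0.0048750, so the payment is 50,400 × 0.0048750 / (1 − 1.0048750^−72) = $831.71.
Option B: at 7.20% the monthly rate is 0.0060000, so the payment is 50,400 × 0.0060000 / (1 − 1.0060000^−84) = $765.61.
Over 68 months: Option A costs 68 × $831.71 + $900.00 = $57,456.28; Option B costs 68 × $765.61 = $52,061.48.
Option B is cheaper by $57,456.28 − $52,061.48 = $5,394.80.

Option B by $5,395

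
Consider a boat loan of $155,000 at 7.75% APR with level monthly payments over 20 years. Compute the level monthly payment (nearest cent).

Monthly rate = 7.75%/12 = 0.0064583; payment = 155,000 × 0.0064583 / (1 − (1+0.0064583)^−240) = $1,272.47.

$1,272.47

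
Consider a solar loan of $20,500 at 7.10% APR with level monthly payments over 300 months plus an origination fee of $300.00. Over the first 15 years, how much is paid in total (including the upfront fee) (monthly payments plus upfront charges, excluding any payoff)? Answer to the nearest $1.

Monthly rate = 7.1%/12 = 0.0059167; payment = 20,500 × 0.0059167 / (1 − (1+0.0059167)^−300) = $146.20.
Total outlay = 180 × $146.20 + $300.00 = $26,616.00.

$26,616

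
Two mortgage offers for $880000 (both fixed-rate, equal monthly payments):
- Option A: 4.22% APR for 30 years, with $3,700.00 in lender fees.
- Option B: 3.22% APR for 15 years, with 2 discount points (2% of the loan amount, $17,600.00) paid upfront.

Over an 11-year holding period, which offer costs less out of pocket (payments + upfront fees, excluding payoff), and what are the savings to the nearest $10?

Option A by $259,030

Option A: at 4.22% the monthly rate is 0.0035167, so the payment is 880,000 × 0.0035167 / (1 − 1.0035167^−360) = $4,313.63.
Option B: at 3.22% the monthly rate is 0.0026833, so the payment is 880,000 × 0.0026833 / (1 − 1.0026833^−180) = $6,170.66.
Over 132 months: Option A costs 132 × $4,313.63 + $3,700.00 = $573,099.16; Option B costs 132 × $6,170.66 + $17,600.00 = $832,127.12.
Option A is cheaper by $832,127.12 − $573,099.16 = $259,027.96.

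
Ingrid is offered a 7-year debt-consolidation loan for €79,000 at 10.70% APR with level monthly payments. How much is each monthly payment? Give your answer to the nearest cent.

At 10.70% the monthly rate is 0.0089167, so the payment is 79,000 × 0.0089167 / (1 − 1.0089167^−84) = €1,340.24.

€1,340.24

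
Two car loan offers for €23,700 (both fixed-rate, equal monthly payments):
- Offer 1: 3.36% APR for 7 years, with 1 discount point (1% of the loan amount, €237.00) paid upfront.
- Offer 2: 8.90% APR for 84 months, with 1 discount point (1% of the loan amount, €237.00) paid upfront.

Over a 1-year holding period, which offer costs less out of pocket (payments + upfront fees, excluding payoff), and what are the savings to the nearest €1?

Offer 1: monthly rate = 3.36%/12 = 0.0028000; payment = 23,700 × 0.0028000 / (1 − (1+0.0028000)^−84) = €317.02.
Offer 2: at 8.90% the monthly rate is 0.0074167, so the payment is 23,700 × 0.0074167 / (1 − 1.0074167^−84) = €380.11.
Over 12 months: Offer 1 costs 12 × €317.02 + €237.00 = €4,041.24; Offer 2 costs 12 × €380.11 + €237.00 = €4,798.32.
Offer 1 is cheaper by €4,798.32 − €4,041.24 = €757.08.

Offer 1 by €757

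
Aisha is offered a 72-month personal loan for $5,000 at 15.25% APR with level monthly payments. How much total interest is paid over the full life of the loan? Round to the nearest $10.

Monthly rate = 15.25%/12 = 0.0127083; payment = 5,000 × 0.0127083 / (1 − (1+0.0127083)^−72) = $106.41.
Total paid = 72 × $106.41 = $7,661.52; interest = $7,661.52 − $5,000 = $2,661.52.

$2,660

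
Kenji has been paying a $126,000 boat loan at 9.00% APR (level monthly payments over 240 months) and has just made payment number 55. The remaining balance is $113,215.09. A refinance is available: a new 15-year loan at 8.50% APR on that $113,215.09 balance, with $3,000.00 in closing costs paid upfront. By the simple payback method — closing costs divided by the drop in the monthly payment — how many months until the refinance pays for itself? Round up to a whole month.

160 months

Current payment = 126,000 × 9%/12 / (1 − (1+0.0075000)^−240) = $1,133.65.
Refinanced payment = 113,215.09 × 0.0070833 / (1 − (1+0.0070833)^−180) = $1,114.87.
Monthly savings = $1,133.65 − $1,114.87 = $18.78.
Break-even = $3,000.00 / $18.78 = 159.74 → 160 months.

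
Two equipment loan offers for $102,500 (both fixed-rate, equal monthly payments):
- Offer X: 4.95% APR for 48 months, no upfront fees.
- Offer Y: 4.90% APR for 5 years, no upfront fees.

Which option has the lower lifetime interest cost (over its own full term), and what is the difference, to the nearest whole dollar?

Offer X: monthly rate = 4.95%/12 = 0.0041250; payment = 102,500 × 0.0041250 / (1 − (1+0.0041250)^−48) = $2,358.18.
Total interest on Offer X = 48 × $2,358.18 − $102,500 = $10,692.64.
Offer Y: monthly rate = 4.9%/12 = 0.0040833; payment = 102,500 × 0.0040833 / (1 − (1+0.0040833)^−60) = $1,929.61.
Total interest on Offer Y = 60 × $1,929.61 − $102,500 = $13,276.60.
Offer X is lower by $2,583.96.

Offer X by $2,584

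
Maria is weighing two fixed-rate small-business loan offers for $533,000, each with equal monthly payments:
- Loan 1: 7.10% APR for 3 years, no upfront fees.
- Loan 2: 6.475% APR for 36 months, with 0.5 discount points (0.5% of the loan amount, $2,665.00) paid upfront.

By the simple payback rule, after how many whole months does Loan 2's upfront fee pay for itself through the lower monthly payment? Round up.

18 months

Loan 1: monthly rate = 7.1%/12 = 0.0059167; payment = 533,000 × 0.0059167 / (1 − (1+0.0059167)^−36) = $16,481.87.
Loan 2: monthly rate = 6.475%/12 = 0.0053958; payment = 533,000 × 0.0053958 / (1 − (1+0.0053958)^−36) = $16,329.85.
Monthly savings = $16,481.87 − $16,329.85 = $152.02.
Break-even = $2,665.00 / $152.02 = 17.53 → 18 months.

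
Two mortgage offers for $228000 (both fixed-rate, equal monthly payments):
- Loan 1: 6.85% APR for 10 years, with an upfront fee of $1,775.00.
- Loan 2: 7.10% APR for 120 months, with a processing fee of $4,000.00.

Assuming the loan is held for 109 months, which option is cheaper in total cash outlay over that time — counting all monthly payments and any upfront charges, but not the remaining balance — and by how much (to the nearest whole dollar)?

Loan 1: at 6.85% the monthly rate is 0.0057083, so the payment is 228,000 × 0.0057083 / (1 − 1.0057083^−120) = $2,629.68.
Loan 2: at 7.10% the monthly rate is 0.0059167, so the payment is 228,000 × 0.0059167 / (1 − 1.0059167^−120) = $2,659.04.
Over 109 months: Loan 1 costs 109 × $2,629.68 + $1,775.00 = $288,410.12; Loan 2 costs 109 × $2,659.04 + $4,000.00 = $293,835.36.
Loan 1 is cheaper by $293,835.36 − $288,410.12 = $5,425.24.

Loan 1 by $5,425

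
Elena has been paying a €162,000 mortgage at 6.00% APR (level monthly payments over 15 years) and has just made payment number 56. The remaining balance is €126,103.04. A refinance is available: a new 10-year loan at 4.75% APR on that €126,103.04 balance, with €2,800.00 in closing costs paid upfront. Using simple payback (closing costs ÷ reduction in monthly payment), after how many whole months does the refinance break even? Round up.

Current payment = 162,000 × 6%/12 / (1 − (1+0.0050000)^−180) = €1,367.05.
Refinanced payment = 126,103.04 × 0.0039583 / (1 − (1+0.0039583)^−120) = €1,322.16.
Monthly savings = €1,367.05 − €1,322.16 = €44.89.
Break-even = €2,800.00 / €44.89 = 62.37 → 63 months.

63 months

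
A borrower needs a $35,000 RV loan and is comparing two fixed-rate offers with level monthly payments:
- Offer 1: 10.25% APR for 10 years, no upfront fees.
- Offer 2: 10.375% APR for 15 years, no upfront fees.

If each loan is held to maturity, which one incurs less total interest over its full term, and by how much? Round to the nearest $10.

Offer 1 by $13,070

Offer 1: at 10.25% the monthly rate is 0.0085417, so the payment is 35,000 × 0.0085417 / (1 − 1.0085417^−120) = $467.39.
Total interest on Offer 1 = 120 × $467.39 − $35,000 = $21,086.80.
Offer 2: monthly rate = 10.375%/12 = 0.0086458; payment = 35,000 × 0.0086458 / (1 − (1+0.0086458)^−180) = $384.18.
Total interest on Offer 2 = 180 × $384.18 − $35,000 = $34,152.40.
Offer 1 is lower by $13,065.60.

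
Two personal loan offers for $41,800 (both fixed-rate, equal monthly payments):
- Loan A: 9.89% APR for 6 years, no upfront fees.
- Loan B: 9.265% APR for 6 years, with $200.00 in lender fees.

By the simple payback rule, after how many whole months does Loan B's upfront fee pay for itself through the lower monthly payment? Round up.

16 months

Loan A: monthly rate = 9.89%/12 = 0.0082417; payment = 41,800 × 0.0082417 / (1 − (1+0.0082417)^−72) = $772.06.
Loan B: at 9.265% the monthly rate is 0.0077208, so the payment is 41,800 × 0.0077208 / (1 − 1.0077208^−72) = $758.98.
Monthly savings = $772.06 − $758.98 = $13.08.
Break-even = $200.00 / $13.08 = 15.29 → 16 months.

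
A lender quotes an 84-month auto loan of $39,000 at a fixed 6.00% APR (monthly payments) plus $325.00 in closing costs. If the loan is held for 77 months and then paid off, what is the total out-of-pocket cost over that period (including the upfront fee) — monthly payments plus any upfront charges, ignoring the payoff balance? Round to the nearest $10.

$44,190

At 6.00% the monthly rate is 0.0050000, so the payment is 39,000 × 0.0050000 / (1 − 1.0050000^−84) = $569.73.
Total outlay = 77 × $569.73 + $325.00 = $44,194.21.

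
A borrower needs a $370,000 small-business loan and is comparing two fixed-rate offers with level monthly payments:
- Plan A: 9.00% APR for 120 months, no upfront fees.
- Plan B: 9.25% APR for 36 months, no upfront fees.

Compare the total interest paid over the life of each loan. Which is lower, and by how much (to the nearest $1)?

Plan A: at 9.00% the monthly rate is 0.0075000, so the payment is 370,000 × 0.0075000 / (1 − 1.0075000^−120) = $4,687.00.
Total interest on Plan A = 120 × $4,687.00 − $370,000 = $192,440.00.
Plan B: at 9.25% the monthly rate is 0.0077083, so the payment is 370,000 × 0.0077083 / (1 − 1.0077083^−36) = $11,809.00.
Total interest on Plan B = 36 × $11,809.00 − $370,000 = $55,124.00.
Plan B is lower by $137,316.00.

Plan B by $137,316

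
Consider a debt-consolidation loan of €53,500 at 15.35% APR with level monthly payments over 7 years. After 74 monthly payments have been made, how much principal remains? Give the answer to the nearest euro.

With monthly rate i = 15.35%/12 = 0.0127917, the balance after k of n payments is P · [(1+i)^n − (1+i)^k] / [(1+i)^n − 1].
(1+0.0127917)^84 = 2.90864031 and (1+0.0127917)^74 = 2.56146736, so the balance is 53,500 × (2.90864031 − 2.56146736) / (2.90864031 − 1) = €9,731.41.

€9,731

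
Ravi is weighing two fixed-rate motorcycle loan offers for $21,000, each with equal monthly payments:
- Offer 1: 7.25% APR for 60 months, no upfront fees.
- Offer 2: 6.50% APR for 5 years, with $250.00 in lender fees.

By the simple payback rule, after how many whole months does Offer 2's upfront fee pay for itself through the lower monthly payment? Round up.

34 months

Offer 1: at 7.25% the monthly rate is 0.0060417, so the payment is 21,000 × 0.0060417 / (1 − 1.0060417^−60) = $418.31.
Offer 2: monthly rate = 6.5%/12 = 0.0054167; payment = 21,000 × 0.0054167 / (1 − (1+0.0054167)^−60) = $410.89.
Monthly savings = $418.31 − $410.89 = $7.42.
Break-even = $250.00 / $7.42 = 33.69 → 34 months.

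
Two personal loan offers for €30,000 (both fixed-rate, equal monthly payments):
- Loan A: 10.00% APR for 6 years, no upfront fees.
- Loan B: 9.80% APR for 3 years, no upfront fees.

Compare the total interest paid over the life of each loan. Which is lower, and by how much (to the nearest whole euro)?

Loan B by €5,269

Loan A: at 10.00% the monthly rate is 0.0083333, so the payment is 30,000 × 0.0083333 / (1 − 1.0083333^−72) = €555.78.
Total interest on Loan A = 72 × €555.78 − €30,000 = €10,016.16.
Loan B: at 9.80% the monthly rate is 0.0081667, so the payment is 30,000 × 0.0081667 / (1 − 1.0081667^−36) = €965.20.
Total interest on Loan B = 36 × €965.20 − €30,000 = €4,747.20.
Loan B is lower by €5,268.96.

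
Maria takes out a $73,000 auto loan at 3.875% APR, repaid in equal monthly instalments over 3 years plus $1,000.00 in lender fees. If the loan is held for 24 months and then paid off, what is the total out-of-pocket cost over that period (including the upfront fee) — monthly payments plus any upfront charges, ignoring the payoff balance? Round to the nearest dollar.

At 3.875% the monthly rate is 0.0032292, so the payment is 73,000 × 0.0032292 / (1 − 1.0032292^−36) = $2,151.19.
Total outlay = 24 × $2,151.19 + $1,000.00 = $52,628.56.

$52,629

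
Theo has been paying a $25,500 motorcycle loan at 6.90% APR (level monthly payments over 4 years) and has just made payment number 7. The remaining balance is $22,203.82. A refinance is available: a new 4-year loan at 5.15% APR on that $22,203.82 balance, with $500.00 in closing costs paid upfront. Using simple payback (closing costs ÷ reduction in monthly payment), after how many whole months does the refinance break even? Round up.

6 months

Current payment = 25,500 × 6.9%/12 / (1 − (1+0.0057500)^−48) = $609.45.
Refinanced payment = 22,203.82 × 0.0042917 / (1 − (1+0.0042917)^−48) = $512.85.
Monthly savings = $609.45 − $512.85 = $96.60.
Break-even = $500.00 / $96.60 = 5.18 → 6 months.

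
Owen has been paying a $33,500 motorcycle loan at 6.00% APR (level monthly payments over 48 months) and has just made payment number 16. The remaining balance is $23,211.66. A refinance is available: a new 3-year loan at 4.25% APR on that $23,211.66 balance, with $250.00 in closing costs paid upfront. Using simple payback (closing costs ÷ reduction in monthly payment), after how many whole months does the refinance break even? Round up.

Current payment = 33,500 × 6%/12 / (1 − (1+0.0050000)^−48) = $786.75.
Refinanced payment = 23,211.66 × 0.0035417 / (1 − (1+0.0035417)^−36) = $687.89.
Monthly savings = $786.75 − $687.89 = $98.86.
Break-even = $250.00 / $98.86 = 2.53 → 3 months.

3 months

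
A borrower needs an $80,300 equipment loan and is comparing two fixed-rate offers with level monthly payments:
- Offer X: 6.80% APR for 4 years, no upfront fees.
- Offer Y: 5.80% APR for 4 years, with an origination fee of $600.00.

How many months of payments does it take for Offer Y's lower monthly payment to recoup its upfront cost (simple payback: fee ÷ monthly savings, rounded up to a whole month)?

17 months

Offer X: at 6.80% the monthly rate is 0.0056667, so the payment is 80,300 × 0.0056667 / (1 − 1.0056667^−48) = $1,915.44.
Offer Y: monthly rate = 5.8%/12 = 0.0048333; payment = 80,300 × 0.0048333 / (1 − (1+0.0048333)^−48) = $1,878.49.
Monthly savings = $1,915.44 − $1,878.49 = $36.95.
Break-even = $600.00 / $36.95 = 16.24 → 17 months.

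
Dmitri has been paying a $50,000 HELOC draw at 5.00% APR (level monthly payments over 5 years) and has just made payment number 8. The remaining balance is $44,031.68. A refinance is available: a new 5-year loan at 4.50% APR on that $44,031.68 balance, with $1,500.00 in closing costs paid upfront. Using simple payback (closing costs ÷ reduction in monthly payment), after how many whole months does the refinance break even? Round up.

Current payment = 50,000 × 5%/12 / (1 − (1+0.0041667)^−60) = $943.56.
Refinanced payment = 44,031.68 × 0.0037500 / (1 − (1+0.0037500)^−60) = $820.88.
Monthly savings = $943.56 − $820.88 = $122.68.
Break-even = $1,500.00 / $122.68 = 12.23 → 13 months.

13 months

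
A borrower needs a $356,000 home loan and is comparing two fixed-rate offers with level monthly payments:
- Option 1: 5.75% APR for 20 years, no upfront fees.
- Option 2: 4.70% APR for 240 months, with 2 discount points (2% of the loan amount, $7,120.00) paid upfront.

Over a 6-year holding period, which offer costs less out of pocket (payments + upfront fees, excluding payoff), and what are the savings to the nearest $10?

Option 2 by $7,900

Option 1: monthly rate = 5.75%/12 = 0.0047917; payment = 356,000 × 0.0047917 / (1 − (1+0.0047917)^−240) = $2,499.42.
Option 2: monthly rate = 4.7%/12 = 0.0039167; payment = 356,000 × 0.0039167 / (1 − (1+0.0039167)^−240) = $2,290.85.
Over 72 months: Option 1 costs 72 × $2,499.42 = $179,958.24; Option 2 costs 72 × $2,290.85 + $7,120.00 = $172,061.20.
Option 2 is cheaper by $179,958.24 − $172,061.20 = $7,897.04.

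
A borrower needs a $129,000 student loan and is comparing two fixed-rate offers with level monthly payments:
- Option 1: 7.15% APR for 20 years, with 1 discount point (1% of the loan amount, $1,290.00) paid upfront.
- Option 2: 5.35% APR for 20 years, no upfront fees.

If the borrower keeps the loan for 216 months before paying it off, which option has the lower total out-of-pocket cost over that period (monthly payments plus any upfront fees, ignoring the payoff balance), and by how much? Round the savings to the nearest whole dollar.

Option 2 by $30,515

Option 1: at 7.15% the monthly rate is 0.0059583, so the payment is 129,000 × 0.0059583 / (1 − 1.0059583^−240) = $1,011.78.
Option 2: at 5.35% the monthly rate is 0.0044583, so the payment is 129,000 × 0.0044583 / (1 − 1.0044583^−240) = $876.48.
Over 216 months: Option 1 costs 216 × $1,011.78 + $1,290.00 = $219,834.48; Option 2 costs 216 × $876.48 = $189,319.68.
Option 2 is cheaper by $219,834.48 − $189,319.68 = $30,514.80.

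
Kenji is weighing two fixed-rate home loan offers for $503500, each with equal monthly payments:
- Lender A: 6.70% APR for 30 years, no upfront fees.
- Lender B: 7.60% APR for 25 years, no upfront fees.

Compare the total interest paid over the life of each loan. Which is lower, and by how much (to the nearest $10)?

Lender A: at 6.70% the monthly rate is 0.0055833, so the payment is 503,500 × 0.0055833 / (1 − 1.0055833^−360) = $3,248.97.
Total interest on Lender A = 360 × $3,248.97 − $503,500 = $666,129.20.
Lender B: at 7.60% the monthly rate is 0.0063333, so the payment is 503,500 × 0.0063333 / (1 − 1.0063333^−300) = $3,753.63.
Total interest on Lender B = 300 × $3,753.63 − $503,500 = $622,589.00.
Lender B is lower by $43,540.20.

Lender B by $43,540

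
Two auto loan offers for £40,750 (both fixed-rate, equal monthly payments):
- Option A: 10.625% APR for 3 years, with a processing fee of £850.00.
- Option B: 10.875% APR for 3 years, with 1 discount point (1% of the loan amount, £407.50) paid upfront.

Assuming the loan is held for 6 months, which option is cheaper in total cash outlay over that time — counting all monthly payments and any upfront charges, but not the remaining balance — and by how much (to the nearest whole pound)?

Option A: monthly rate = 10.625%/12 = 0.0088542; payment = 40,750 × 0.0088542 / (1 − (1+0.0088542)^−36) = £1,326.88.
Option B: at 10.875% the monthly rate is 0.0090625, so the payment is 40,750 × 0.0090625 / (1 − 1.0090625^−36) = £1,331.69.
Over 6 months: Option A costs 6 × £1,326.88 + £850.00 = £8,811.28; Option B costs 6 × £1,331.69 + £407.50 = £8,397.64.
Option B is cheaper by £8,811.28 − £8,397.64 = £413.64.

Option B by £414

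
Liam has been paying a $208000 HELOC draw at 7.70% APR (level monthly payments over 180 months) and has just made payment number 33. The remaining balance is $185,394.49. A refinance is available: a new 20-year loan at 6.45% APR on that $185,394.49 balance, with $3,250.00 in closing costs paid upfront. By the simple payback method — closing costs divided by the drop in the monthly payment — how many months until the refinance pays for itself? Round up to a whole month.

6 months

Current payment = 208,000 × 7.7%/12 / (1 − (1+0.0064167)^−180) = $1,951.90.
Refinanced payment = 185,394.49 × 0.0053750 / (1 − (1+0.0053750)^−240) = $1,376.80.
Monthly savings = $1,951.90 − $1,376.80 = $575.10.
Break-even = $3,250.00 / $575.10 = 5.65 → 6 months.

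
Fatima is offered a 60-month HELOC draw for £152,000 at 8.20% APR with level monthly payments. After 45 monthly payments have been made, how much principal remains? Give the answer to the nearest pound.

£44,005

With monthly rate i = 8.2%/12 = 0.0068333, the balance after k of n payments is P · [(1+i)^n − (1+i)^k] / [(1+i)^n − 1].
(1+0.0068333)^60 = 1.50471802 and (1+0.0068333)^45 = 1.35859916, so the balance is 152,000 × (1.50471802 − 1.35859916) / (1.50471802 − 1) = £44,004.90.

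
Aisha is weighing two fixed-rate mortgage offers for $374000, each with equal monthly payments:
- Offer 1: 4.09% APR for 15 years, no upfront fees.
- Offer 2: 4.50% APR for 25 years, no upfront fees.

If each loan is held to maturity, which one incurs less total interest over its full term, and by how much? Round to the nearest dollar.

Offer 1: monthly rate = 4.09%/12 = 0.0034083; payment = 374,000 × 0.0034083 / (1 − (1+0.0034083)^−180) = $2,783.33.
Total interest on Offer 1 = 180 × $2,783.33 − $374,000 = $126,999.40.
Offer 2: monthly rate = 4.5%/12 = 0.0037500; payment = 374,000 × 0.0037500 / (1 − (1+0.0037500)^−300) = $2,078.81.
Total interest on Offer 2 = 300 × $2,078.81 − $374,000 = $249,643.00.
Offer 1 is lower by $122,643.60.

Offer 1 by $122,644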